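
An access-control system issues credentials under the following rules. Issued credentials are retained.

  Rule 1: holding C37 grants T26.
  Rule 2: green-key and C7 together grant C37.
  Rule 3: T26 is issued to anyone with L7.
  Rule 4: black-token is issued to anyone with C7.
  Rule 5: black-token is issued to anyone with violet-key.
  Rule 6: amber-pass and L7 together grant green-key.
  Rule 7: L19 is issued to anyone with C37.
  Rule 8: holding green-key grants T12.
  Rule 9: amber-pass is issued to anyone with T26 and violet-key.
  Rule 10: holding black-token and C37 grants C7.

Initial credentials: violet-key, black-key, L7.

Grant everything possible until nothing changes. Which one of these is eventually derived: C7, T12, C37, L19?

Holding L7 grants T26 (Rule 3).
Holding T26 and violet-key grants amber-pass (Rule 9).
Holding amber-pass and L7 grants green-key (Rule 6).
Holding green-key grants T12 (Rule 8).
C37 would need green-key and C7 (Rule 2), but C7 is never granted. L19 would need C37 (Rule 7), but C37 is never granted. C7 would need black-token and C37 (Rule 10), but C37 is never granted.

T12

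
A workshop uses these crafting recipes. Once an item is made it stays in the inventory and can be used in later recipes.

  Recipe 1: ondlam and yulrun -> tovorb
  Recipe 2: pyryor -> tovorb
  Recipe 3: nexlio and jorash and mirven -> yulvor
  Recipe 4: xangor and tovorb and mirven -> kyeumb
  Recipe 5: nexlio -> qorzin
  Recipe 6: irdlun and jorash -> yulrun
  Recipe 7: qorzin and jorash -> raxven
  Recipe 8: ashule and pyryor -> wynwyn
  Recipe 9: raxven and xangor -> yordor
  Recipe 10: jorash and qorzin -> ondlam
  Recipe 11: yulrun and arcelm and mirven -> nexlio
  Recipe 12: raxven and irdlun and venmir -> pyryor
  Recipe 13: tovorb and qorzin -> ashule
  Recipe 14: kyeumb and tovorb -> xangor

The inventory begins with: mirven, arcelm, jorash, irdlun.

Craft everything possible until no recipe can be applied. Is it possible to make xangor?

No

xangor would need kyeumb and tovorb (Recipe 14), but kyeumb is never obtained.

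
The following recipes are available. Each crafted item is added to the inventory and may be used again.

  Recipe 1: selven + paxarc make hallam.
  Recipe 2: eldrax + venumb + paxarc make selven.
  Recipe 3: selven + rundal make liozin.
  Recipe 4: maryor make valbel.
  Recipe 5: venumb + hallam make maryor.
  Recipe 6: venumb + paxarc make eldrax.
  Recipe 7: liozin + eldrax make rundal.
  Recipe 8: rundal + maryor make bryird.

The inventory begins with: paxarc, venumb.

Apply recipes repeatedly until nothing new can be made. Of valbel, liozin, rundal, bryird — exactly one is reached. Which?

valbel

Using Recipe 6, venumb and paxarc make eldrax.
Using Recipe 2, eldrax, venumb, and paxarc make selven.
Using Recipe 1, selven and paxarc make hallam.
Using Recipe 5, venumb and hallam make maryor.
maryor → valbel (Recipe 4).
liozin would need selven and rundal (Recipe 3), but rundal is never obtained. bryird would need rundal and maryor (Recipe 8), but rundal is never obtained. rundal would need liozin and eldrax (Recipe 7), but liozin is never obtained.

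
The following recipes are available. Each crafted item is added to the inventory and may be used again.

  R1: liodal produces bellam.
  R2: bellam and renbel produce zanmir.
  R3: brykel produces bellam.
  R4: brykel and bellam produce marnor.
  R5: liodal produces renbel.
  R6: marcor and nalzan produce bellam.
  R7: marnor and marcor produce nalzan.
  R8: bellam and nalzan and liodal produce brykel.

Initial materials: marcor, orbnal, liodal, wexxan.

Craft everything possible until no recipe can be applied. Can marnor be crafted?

No

marnor would need brykel and bellam (R4), but brykel is never obtained.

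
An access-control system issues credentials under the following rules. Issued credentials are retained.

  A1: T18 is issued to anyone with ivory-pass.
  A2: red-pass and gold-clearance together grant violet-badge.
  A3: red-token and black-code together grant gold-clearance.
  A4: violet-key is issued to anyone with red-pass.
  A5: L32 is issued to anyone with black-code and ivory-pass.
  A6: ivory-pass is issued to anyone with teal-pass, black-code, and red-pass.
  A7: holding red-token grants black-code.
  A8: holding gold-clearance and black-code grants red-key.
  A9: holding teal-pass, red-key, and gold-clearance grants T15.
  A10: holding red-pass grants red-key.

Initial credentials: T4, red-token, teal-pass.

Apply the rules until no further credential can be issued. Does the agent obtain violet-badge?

No

violet-badge would need red-pass and gold-clearance (A2), but red-pass is never granted.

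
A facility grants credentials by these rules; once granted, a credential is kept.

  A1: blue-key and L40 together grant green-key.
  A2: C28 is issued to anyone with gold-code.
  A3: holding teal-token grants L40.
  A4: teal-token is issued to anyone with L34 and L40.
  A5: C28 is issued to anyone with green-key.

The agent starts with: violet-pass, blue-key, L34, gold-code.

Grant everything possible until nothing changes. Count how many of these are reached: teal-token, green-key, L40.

teal-token would need L34 and L40 (A4), but L40 is never granted.
green-key would need blue-key and L40 (A1), but L40 is never granted.
L40 would need teal-token (A3), but teal-token is never granted.
None of the 3 are reached.

0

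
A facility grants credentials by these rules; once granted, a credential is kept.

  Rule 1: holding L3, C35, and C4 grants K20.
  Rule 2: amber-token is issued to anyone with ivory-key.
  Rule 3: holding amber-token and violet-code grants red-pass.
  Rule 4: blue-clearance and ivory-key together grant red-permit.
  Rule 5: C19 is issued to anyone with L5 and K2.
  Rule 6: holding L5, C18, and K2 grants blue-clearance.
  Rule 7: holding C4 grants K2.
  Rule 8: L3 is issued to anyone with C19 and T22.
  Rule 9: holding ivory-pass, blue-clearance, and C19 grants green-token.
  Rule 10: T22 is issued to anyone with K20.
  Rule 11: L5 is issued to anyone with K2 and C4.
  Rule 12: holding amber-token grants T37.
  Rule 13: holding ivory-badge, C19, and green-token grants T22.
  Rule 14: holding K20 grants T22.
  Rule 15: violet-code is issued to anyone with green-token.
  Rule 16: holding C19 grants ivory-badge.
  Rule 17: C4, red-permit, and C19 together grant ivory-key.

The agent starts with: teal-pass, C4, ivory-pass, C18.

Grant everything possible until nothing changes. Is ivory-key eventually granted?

ivory-key would need C4, red-permit, and C19 (Rule 17), but red-permit is never granted.

No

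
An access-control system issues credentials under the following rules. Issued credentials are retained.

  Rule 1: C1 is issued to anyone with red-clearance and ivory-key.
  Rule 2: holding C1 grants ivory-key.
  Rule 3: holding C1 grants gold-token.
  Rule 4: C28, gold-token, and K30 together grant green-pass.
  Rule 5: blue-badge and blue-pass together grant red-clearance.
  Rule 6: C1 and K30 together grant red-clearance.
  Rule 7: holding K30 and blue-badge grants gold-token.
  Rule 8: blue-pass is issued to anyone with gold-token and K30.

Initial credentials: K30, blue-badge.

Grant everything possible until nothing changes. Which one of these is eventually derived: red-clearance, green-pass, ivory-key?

Holding K30 and blue-badge grants gold-token (Rule 7).
Holding gold-token and K30 grants blue-pass (Rule 8).
Holding blue-badge and blue-pass grants red-clearance (Rule 5).
ivory-key would need C1 (Rule 2), but C1 is never granted. green-pass would need C28, gold-token, and K30 (Rule 4), but C28 is never granted.

red-clearance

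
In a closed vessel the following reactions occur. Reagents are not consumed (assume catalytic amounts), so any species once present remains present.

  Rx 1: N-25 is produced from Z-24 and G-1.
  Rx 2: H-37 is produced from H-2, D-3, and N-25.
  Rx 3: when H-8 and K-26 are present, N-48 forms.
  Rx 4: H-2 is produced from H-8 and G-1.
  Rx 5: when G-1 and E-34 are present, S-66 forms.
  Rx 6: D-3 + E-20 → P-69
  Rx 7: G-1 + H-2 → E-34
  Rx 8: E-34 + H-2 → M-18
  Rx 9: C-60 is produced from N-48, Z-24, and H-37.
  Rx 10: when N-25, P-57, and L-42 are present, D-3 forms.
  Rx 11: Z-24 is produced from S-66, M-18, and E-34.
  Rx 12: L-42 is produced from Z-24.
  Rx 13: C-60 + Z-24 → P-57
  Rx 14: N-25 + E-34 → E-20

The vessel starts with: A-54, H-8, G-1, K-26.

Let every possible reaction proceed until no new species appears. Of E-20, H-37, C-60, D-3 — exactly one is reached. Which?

E-20

H-8 and G-1 present → H-2 forms (Rx 4).
G-1 and H-2 present → E-34 forms (Rx 7).
G-1 and E-34 present → S-66 forms (Rx 5).
E-34 and H-2 present → M-18 forms (Rx 8).
S-66, M-18, and E-34 present → Z-24 forms (Rx 11).
Z-24 and G-1 present → N-25 forms (Rx 1).
N-25 and E-34 present → E-20 forms (Rx 14).
D-3 would need N-25, P-57, and L-42 (Rx 10), but P-57 never forms. H-37 would need H-2, D-3, and N-25 (Rx 2), but D-3 never forms. C-60 would need N-48, Z-24, and H-37 (Rx 9), but H-37 never forms.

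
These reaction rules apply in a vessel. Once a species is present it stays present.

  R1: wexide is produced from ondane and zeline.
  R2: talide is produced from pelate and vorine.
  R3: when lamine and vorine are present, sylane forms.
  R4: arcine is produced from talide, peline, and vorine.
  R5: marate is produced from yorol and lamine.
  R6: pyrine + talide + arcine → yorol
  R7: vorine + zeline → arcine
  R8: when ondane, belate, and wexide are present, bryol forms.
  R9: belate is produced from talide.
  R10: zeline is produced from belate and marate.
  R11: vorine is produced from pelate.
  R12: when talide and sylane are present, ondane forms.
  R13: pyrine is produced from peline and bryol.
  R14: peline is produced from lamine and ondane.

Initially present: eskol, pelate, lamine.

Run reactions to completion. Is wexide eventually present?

wexide would need ondane and zeline (R1), but zeline never forms.

No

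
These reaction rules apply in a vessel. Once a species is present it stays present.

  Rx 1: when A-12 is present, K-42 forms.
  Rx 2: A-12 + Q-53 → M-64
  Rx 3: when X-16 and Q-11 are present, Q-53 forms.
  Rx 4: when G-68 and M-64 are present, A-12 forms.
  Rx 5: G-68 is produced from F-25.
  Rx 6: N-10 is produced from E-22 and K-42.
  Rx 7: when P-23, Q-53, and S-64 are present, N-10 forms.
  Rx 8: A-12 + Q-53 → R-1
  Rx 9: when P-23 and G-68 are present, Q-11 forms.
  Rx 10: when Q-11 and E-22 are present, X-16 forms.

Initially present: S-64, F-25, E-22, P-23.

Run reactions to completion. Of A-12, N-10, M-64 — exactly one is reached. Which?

F-25 present → G-68 forms (Rx 5).
P-23 and G-68 present → Q-11 forms (Rx 9).
Q-11 and E-22 present → X-16 forms (Rx 10).
X-16 and Q-11 present → Q-53 forms (Rx 3).
P-23, Q-53, and S-64 present → N-10 forms (Rx 7).
M-64 would need A-12 and Q-53 (Rx 2), but A-12 never forms. A-12 would need G-68 and M-64 (Rx 4), but M-64 never forms.

N-10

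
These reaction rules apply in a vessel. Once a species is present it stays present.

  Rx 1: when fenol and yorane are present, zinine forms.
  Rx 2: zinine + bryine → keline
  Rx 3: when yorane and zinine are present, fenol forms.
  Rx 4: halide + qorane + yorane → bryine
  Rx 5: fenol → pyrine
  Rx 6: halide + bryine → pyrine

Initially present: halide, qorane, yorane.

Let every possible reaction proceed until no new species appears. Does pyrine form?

Yes

halide, qorane, and yorane present → bryine forms (Rx 4).
halide and bryine present → pyrine forms (Rx 6).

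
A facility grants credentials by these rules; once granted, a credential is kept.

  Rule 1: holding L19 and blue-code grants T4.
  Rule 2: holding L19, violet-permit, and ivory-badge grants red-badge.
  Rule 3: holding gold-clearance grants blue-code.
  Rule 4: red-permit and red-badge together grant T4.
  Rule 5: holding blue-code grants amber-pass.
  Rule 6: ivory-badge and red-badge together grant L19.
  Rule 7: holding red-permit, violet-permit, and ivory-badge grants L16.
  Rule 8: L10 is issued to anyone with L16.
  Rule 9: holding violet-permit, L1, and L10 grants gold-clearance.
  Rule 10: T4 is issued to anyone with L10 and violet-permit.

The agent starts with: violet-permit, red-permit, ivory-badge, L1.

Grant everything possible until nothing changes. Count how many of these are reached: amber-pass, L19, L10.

2

Holding red-permit, violet-permit, and ivory-badge grants L16 (Rule 7).
Holding L16 grants L10 (Rule 8).
Holding violet-permit, L1, and L10 grants gold-clearance (Rule 9).
Holding gold-clearance grants blue-code (Rule 3).
Holding blue-code grants amber-pass (Rule 5).
amber-pass: reached.
L19 would need ivory-badge and red-badge (Rule 6), but red-badge is never granted.
L10: reached.
Reached: amber-pass and L10 — 2 of the 3.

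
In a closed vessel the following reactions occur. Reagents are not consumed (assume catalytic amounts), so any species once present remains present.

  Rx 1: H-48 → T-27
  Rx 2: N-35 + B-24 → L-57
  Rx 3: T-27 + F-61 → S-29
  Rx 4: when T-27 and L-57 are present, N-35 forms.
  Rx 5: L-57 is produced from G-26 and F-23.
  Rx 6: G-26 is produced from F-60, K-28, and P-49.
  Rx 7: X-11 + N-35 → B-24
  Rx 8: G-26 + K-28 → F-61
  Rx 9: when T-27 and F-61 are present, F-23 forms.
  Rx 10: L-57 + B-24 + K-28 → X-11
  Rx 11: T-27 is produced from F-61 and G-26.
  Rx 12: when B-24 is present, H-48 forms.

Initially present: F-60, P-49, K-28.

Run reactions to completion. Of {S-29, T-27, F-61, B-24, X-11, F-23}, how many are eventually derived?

4

F-60, K-28, and P-49 present → G-26 forms (Rx 6).
G-26 and K-28 present → F-61 forms (Rx 8).
F-61 and G-26 present → T-27 forms (Rx 11).
T-27 and F-61 present → F-23 forms (Rx 9).
T-27 and F-61 present → S-29 forms (Rx 3).
S-29: reached.
T-27: reached.
F-61: reached.
B-24 would need X-11 and N-35 (Rx 7), but X-11 never forms.
X-11 would need L-57, B-24, and K-28 (Rx 10), but B-24 never forms.
F-23: reached.
Reached: S-29, T-27, F-61, and F-23 — 4 of the 6.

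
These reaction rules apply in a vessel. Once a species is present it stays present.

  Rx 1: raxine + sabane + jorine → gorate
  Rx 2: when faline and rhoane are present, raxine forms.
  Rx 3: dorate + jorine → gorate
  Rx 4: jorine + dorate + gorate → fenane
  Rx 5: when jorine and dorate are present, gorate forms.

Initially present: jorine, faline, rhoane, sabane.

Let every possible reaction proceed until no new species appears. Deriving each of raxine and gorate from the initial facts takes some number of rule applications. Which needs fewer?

raxine

raxine: faline and rhoane present → raxine forms (Rx 2). [1 rule application]
gorate: faline and rhoane present → raxine forms (Rx 2). raxine, sabane, and jorine present → gorate forms (Rx 1). [2 rule applications]
raxine needs fewer.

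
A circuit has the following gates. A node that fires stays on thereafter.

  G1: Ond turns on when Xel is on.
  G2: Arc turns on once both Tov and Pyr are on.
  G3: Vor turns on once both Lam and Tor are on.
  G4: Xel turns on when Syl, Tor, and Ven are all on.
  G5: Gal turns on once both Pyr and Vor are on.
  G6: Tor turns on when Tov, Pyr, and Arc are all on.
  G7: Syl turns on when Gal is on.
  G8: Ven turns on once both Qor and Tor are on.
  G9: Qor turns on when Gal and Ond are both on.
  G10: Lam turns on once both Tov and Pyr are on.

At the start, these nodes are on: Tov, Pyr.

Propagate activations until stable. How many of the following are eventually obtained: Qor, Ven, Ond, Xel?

Qor would need Gal and Ond (G9), but Ond never turns on.
Ven would need Qor and Tor (G8), but Qor never turns on.
Ond would need Xel (G1), but Xel never turns on.
Xel would need Syl, Tor, and Ven (G4), but Ven never turns on.
None of the 4 are reached.

0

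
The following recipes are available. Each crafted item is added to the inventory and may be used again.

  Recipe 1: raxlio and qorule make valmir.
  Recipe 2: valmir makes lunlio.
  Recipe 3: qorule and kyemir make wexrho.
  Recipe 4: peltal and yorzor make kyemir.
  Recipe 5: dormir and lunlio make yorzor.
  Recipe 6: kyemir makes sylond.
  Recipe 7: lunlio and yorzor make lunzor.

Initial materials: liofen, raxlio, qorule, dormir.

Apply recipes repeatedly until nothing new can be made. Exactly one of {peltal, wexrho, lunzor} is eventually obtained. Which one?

raxlio and qorule → valmir (Recipe 1).
valmir → lunlio (Recipe 2).
dormir and lunlio → yorzor (Recipe 5).
Using Recipe 7, lunlio and yorzor make lunzor.
No rule produces peltal, and it is not given. wexrho would need qorule and kyemir (Recipe 3), but kyemir is never obtained.

lunzor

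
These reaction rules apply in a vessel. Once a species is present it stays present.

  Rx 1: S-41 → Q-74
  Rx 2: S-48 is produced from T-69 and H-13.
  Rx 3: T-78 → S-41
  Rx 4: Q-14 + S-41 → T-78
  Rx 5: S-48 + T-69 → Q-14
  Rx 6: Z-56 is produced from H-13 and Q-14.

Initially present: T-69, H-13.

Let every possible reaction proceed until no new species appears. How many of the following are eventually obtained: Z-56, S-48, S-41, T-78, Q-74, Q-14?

3

T-69 and H-13 present → S-48 forms (Rx 2).
S-48 and T-69 present → Q-14 forms (Rx 5).
H-13 and Q-14 present → Z-56 forms (Rx 6).
Z-56: reached.
S-48: reached.
S-41 would need T-78 (Rx 3), but T-78 never forms.
T-78 would need Q-14 and S-41 (Rx 4), but S-41 never forms.
Q-74 would need S-41 (Rx 1), but S-41 never forms.
Q-14: reached.
Reached: Z-56, S-48, and Q-14 — 3 of the 6.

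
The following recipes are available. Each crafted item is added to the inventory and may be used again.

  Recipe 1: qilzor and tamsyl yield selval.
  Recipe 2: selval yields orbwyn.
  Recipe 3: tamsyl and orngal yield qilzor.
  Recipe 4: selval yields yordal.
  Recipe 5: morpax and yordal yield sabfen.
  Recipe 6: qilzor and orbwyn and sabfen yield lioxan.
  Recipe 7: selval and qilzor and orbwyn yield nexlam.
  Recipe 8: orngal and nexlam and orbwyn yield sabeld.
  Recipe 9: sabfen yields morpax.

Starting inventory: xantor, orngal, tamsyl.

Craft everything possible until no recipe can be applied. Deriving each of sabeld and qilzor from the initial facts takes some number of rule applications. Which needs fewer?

qilzor

qilzor: tamsyl and orngal → qilzor (Recipe 3). [1 rule application]
sabeld: Using Recipe 3, tamsyl and orngal make qilzor. qilzor and tamsyl → selval (Recipe 1). Using Recipe 2, selval makes orbwyn. Using Recipe 7, selval, qilzor, and orbwyn make nexlam. orngal and nexlam and orbwyn → sabeld (Recipe 8). [5 rule applications]
qilzor needs fewer.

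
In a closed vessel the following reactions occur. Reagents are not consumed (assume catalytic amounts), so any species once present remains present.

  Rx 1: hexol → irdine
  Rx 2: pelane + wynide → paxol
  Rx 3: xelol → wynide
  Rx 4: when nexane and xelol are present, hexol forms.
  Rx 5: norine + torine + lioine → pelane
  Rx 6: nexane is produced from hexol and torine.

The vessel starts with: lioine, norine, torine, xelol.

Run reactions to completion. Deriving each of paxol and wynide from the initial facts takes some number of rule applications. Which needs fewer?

wynide: xelol present → wynide forms (Rx 3). [1 rule application]
paxol: xelol present → wynide forms (Rx 3). norine, torine, and lioine present → pelane forms (Rx 5). pelane and wynide present → paxol forms (Rx 2). [3 rule applications]
wynide needs fewer.

wynide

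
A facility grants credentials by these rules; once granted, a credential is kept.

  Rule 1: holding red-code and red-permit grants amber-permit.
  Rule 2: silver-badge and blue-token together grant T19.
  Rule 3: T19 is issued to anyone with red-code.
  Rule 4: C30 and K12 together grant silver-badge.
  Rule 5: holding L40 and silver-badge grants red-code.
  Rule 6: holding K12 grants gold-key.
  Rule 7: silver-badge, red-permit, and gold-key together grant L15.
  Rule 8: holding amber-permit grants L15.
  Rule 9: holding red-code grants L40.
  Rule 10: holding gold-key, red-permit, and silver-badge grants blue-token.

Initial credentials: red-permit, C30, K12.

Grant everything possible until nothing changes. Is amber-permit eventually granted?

No

amber-permit would need red-code and red-permit (Rule 1), but red-code is never granted.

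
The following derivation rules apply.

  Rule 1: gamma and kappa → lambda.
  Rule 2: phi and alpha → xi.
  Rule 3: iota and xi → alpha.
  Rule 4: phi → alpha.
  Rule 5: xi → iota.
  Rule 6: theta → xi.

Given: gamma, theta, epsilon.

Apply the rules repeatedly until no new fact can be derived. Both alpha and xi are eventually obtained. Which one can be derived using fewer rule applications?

xi: theta holds, so xi follows (Rule 6). [1 rule application]
alpha: From theta, Rule 6 gives xi. xi holds, so iota follows (Rule 5). iota and xi hold, so alpha follows (Rule 3). [3 rule applications]
xi needs fewer.

xi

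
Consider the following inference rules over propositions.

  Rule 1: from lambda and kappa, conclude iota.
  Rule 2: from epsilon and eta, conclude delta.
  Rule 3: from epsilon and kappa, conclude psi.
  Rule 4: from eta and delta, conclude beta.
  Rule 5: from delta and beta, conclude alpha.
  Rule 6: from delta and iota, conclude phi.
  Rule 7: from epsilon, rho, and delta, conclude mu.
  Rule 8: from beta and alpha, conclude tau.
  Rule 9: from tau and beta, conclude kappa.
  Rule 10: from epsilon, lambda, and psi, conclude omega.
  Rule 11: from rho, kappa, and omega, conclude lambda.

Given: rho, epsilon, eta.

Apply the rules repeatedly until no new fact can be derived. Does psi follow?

Yes

From epsilon and eta, Rule 2 gives delta.
eta and delta hold, so beta follows (Rule 4).
delta and beta hold, so alpha follows (Rule 5).
beta and alpha hold, so tau follows (Rule 8).
tau and beta hold, so kappa follows (Rule 9).
epsilon and kappa hold, so psi follows (Rule 3).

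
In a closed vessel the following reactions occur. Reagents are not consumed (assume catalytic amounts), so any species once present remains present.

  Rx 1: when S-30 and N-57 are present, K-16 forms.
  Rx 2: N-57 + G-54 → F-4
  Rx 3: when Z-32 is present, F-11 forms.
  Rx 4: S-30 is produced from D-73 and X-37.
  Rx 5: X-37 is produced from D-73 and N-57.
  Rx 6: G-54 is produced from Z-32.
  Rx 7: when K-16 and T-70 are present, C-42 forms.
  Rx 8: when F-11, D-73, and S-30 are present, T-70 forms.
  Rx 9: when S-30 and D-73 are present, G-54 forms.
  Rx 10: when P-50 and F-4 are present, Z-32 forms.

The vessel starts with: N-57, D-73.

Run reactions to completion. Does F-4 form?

Yes

D-73 and N-57 present → X-37 forms (Rx 5).
D-73 and X-37 present → S-30 forms (Rx 4).
S-30 and D-73 present → G-54 forms (Rx 9).
N-57 and G-54 present → F-4 forms (Rx 2).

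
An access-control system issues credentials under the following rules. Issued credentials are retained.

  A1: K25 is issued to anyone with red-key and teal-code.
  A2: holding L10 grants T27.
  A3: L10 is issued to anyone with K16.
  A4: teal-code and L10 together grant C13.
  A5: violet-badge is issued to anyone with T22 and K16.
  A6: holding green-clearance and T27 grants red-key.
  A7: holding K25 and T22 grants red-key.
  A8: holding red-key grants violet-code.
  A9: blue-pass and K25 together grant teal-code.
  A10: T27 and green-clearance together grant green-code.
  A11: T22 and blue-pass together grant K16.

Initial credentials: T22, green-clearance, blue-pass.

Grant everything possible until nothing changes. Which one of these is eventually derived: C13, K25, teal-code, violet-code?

Holding T22 and blue-pass grants K16 (A11).
Holding K16 grants L10 (A3).
Holding L10 grants T27 (A2).
Holding green-clearance and T27 grants red-key (A6).
Holding red-key grants violet-code (A8).
C13 would need teal-code and L10 (A4), but teal-code is never granted. K25 would need red-key and teal-code (A1), but teal-code is never granted. teal-code would need blue-pass and K25 (A9), but K25 is never granted.

violet-code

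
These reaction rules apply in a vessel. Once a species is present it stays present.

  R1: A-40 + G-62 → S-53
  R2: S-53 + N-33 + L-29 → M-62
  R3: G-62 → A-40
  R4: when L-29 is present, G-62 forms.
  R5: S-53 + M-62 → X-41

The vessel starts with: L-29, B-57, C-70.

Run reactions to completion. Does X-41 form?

X-41 would need S-53 and M-62 (R5), but M-62 never forms.

No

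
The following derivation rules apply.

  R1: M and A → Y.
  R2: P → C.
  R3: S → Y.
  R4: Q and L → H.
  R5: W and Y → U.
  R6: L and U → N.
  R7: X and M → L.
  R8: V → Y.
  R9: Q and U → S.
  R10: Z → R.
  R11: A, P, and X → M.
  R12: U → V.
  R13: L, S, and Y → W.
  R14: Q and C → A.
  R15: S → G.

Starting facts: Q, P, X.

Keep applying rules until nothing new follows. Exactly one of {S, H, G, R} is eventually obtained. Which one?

H

From P, R2 gives C.
Q and C hold, so A follows (R14).
A, P, and X hold, so M follows (R11).
X and M hold, so L follows (R7).
Q and L hold, so H follows (R4).
S would need Q and U (R9), but U is never established. R would need Z (R10), but Z is never established. G would need S (R15), but S is never established.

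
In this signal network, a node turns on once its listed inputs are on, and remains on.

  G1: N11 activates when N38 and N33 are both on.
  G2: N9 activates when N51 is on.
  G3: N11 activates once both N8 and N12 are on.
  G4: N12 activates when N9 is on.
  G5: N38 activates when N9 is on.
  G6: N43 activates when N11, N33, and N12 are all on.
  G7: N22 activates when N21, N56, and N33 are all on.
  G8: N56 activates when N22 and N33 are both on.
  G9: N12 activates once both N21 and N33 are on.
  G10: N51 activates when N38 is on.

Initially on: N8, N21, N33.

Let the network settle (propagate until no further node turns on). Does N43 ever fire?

N21 and N33 are on, so N12 activates (G9).
N8 and N12 are on, so N11 activates (G3).
N11, N33, and N12 are on, so N43 activates (G6).

Yes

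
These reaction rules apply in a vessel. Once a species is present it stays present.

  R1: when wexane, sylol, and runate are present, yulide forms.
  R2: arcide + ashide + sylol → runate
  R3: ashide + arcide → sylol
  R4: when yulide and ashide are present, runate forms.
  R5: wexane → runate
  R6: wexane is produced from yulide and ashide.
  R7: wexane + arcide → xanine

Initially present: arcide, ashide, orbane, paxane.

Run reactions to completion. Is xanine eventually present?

xanine would need wexane and arcide (R7), but wexane never forms.

No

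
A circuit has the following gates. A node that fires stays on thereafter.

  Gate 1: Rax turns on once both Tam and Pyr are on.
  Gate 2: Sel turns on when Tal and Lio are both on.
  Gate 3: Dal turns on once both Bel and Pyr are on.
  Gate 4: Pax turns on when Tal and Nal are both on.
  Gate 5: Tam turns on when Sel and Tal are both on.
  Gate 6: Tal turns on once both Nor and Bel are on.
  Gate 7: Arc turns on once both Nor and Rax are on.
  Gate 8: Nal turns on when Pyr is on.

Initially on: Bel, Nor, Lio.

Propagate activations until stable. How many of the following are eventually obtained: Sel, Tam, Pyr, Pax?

2

Nor and Bel are on, so Tal turns on (Gate 6).
Gate 2: Tal and Lio on → Sel on.
Sel and Tal are on, so Tam turns on (Gate 5).
Sel: reached.
Tam: reached.
No rule produces Pyr, and it is not given.
Pax would need Tal and Nal (Gate 4), but Nal never turns on.
Reached: Sel and Tam — 2 of the 4.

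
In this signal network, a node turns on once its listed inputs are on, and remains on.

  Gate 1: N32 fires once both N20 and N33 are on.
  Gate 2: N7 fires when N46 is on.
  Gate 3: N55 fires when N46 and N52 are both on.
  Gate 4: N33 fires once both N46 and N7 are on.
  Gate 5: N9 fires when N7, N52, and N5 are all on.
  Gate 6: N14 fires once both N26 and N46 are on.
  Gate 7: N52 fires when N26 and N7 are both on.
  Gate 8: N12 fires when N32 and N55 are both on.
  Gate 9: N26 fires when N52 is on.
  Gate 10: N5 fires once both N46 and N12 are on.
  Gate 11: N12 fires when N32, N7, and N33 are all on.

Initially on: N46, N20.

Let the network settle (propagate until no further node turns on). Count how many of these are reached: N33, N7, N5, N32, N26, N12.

Gate 2: N46 on → N7 on.
N46 and N7 are on, so N33 fires (Gate 4).
Gate 1: N20 and N33 on → N32 on.
N32, N7, and N33 are on, so N12 fires (Gate 11).
Gate 10: N46 and N12 on → N5 on.
N33: reached.
N7: reached.
N5: reached.
N32: reached.
N26 would need N52 (Gate 9), but N52 never turns on.
N12: reached.
Reached: N33, N7, N5, N32, and N12 — 5 of the 6.

5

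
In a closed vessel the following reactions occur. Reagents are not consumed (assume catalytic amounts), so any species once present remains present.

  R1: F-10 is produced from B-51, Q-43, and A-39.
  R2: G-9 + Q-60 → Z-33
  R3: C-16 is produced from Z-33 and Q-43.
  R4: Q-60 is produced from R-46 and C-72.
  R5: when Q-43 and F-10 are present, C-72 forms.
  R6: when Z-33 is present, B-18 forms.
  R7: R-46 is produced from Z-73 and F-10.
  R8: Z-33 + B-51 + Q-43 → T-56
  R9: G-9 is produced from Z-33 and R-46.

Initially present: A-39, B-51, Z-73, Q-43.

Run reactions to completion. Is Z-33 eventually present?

No

Z-33 would need G-9 and Q-60 (R2), but G-9 never forms.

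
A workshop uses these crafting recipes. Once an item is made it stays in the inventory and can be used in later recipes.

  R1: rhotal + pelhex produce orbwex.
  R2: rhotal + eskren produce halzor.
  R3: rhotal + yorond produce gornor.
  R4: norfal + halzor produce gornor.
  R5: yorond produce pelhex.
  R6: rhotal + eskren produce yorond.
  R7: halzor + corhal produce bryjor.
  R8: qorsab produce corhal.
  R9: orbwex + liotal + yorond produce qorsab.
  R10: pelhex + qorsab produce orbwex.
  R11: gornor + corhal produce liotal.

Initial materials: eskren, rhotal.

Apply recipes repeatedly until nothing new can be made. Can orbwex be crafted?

rhotal + eskren → yorond (R6).
Using R5, yorond makes pelhex.
Using R1, rhotal and pelhex make orbwex.

Yes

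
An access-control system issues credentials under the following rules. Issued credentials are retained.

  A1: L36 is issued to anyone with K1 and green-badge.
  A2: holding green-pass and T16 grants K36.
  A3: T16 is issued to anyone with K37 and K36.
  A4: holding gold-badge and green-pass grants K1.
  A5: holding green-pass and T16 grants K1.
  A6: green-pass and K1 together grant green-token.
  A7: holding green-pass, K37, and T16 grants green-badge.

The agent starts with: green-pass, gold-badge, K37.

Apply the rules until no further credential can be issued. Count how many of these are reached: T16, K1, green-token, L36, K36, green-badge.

Holding gold-badge and green-pass grants K1 (A4).
Holding green-pass and K1 grants green-token (A6).
T16 would need K37 and K36 (A3), but K36 is never granted.
K1: reached.
green-token: reached.
L36 would need K1 and green-badge (A1), but green-badge is never granted.
K36 would need green-pass and T16 (A2), but T16 is never granted.
green-badge would need green-pass, K37, and T16 (A7), but T16 is never granted.
Reached: K1 and green-token — 2 of the 6.

2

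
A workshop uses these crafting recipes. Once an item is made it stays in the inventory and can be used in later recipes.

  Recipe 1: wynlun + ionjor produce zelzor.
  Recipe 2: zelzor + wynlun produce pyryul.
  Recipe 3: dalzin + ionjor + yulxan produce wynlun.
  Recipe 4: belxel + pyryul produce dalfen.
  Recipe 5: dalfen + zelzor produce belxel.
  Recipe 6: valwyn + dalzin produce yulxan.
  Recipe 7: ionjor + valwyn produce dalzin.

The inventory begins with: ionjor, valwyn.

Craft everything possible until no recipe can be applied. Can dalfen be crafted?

dalfen would need belxel and pyryul (Recipe 4), but belxel is never obtained.

No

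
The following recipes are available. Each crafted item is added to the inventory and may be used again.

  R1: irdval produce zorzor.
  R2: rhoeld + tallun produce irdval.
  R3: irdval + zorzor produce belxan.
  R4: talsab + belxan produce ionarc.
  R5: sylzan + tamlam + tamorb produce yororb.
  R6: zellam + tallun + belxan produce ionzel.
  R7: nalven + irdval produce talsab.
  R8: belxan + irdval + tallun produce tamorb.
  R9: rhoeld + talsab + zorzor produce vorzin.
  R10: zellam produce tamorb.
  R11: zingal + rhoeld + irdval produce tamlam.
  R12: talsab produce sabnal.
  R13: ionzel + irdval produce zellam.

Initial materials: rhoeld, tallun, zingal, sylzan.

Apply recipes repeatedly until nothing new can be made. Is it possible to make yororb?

Using R2, rhoeld and tallun make irdval.
Using R11, zingal, rhoeld, and irdval make tamlam.
Using R1, irdval makes zorzor.
Using R3, irdval and zorzor make belxan.
Using R8, belxan, irdval, and tallun make tamorb.
Using R5, sylzan, tamlam, and tamorb make yororb.

Yes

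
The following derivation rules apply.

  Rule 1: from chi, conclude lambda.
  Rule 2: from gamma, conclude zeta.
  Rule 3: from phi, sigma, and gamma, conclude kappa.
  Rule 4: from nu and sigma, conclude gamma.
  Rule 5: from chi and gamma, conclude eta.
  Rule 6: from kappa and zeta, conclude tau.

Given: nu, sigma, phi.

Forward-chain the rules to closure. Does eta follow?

No

eta would need chi and gamma (Rule 5), but chi is never established.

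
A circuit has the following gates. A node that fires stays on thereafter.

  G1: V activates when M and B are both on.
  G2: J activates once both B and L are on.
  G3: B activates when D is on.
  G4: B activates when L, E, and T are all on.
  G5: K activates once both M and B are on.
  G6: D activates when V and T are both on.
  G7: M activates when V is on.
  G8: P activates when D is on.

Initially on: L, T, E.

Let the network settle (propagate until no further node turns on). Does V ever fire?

No

V would need M and B (G1), but M never turns on.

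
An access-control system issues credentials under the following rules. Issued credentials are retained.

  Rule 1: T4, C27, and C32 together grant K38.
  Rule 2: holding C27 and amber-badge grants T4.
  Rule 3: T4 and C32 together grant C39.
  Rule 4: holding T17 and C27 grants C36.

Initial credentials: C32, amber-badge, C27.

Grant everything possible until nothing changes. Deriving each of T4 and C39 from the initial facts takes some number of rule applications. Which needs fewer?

T4: Holding C27 and amber-badge grants T4 (Rule 2). [1 rule application]
C39: Holding C27 and amber-badge grants T4 (Rule 2). Holding T4 and C32 grants C39 (Rule 3). [2 rule applications]
T4 needs fewer.

T4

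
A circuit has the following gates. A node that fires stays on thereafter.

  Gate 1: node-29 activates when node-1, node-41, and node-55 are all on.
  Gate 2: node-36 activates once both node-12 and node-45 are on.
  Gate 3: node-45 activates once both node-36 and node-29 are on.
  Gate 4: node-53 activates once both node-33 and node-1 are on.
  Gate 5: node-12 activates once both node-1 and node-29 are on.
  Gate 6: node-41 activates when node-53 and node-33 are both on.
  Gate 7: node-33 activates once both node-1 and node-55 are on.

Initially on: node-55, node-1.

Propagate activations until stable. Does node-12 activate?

node-1 and node-55 are on, so node-33 activates (Gate 7).
node-33 and node-1 are on, so node-53 activates (Gate 4).
node-53 and node-33 are on, so node-41 activates (Gate 6).
node-1, node-41, and node-55 are on, so node-29 activates (Gate 1).
Gate 5: node-1 and node-29 on → node-12 on.

Yes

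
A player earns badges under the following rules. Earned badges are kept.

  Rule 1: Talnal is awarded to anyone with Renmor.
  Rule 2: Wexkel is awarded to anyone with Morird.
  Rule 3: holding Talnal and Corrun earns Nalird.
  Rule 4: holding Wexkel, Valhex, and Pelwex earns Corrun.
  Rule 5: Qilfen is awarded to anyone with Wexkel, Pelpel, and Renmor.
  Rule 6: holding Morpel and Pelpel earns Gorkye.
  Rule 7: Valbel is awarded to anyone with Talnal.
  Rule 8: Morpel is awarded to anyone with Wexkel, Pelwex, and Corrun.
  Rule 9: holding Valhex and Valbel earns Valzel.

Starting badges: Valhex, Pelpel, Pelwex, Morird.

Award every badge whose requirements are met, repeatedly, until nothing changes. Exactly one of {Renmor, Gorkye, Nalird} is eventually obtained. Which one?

With Morird, Wexkel is earned (Rule 2).
With Wexkel, Valhex, and Pelwex, Corrun is earned (Rule 4).
With Wexkel, Pelwex, and Corrun, Morpel is earned (Rule 8).
With Morpel and Pelpel, Gorkye is earned (Rule 6).
No rule produces Renmor, and it is not given. Nalird would need Talnal and Corrun (Rule 3), but Talnal is never earned.

Gorkye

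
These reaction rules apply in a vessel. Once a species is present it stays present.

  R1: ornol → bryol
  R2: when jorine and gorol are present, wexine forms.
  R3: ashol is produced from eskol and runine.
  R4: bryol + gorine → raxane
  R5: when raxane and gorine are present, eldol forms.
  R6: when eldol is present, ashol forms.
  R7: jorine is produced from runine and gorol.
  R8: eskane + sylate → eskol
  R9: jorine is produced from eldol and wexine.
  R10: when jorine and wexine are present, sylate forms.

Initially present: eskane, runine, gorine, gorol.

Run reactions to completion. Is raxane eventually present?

No

raxane would need bryol and gorine (R4), but bryol never forms.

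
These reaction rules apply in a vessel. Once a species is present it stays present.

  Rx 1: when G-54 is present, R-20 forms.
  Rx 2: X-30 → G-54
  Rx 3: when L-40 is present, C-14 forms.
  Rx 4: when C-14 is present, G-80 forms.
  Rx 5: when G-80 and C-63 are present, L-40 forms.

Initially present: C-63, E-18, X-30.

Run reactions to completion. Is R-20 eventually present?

Yes

X-30 present → G-54 forms (Rx 2).
G-54 present → R-20 forms (Rx 1).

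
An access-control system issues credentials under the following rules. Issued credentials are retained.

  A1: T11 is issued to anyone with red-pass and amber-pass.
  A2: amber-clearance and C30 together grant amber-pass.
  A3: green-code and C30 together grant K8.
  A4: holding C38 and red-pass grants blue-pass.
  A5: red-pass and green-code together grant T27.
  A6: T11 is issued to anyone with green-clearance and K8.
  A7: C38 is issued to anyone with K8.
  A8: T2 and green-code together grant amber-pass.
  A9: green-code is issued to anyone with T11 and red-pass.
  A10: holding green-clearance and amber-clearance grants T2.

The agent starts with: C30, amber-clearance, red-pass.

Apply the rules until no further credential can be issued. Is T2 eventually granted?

No

T2 would need green-clearance and amber-clearance (A10), but green-clearance is never granted.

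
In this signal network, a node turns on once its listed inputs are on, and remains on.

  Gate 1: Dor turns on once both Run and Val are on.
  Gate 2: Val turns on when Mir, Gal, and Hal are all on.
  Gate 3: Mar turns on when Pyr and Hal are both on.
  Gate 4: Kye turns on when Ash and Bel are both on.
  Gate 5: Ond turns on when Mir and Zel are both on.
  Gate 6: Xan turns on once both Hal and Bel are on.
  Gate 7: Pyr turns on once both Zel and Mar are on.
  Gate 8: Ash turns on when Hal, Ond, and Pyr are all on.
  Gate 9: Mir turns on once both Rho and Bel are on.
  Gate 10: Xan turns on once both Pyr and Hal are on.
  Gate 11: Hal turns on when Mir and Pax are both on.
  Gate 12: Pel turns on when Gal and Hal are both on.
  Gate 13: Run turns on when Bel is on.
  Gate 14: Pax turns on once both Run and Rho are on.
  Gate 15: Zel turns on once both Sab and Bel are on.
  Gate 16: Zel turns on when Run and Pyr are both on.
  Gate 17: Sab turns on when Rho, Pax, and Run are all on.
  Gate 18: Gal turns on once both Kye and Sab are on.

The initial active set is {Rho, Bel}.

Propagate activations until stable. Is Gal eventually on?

Gal would need Kye and Sab (Gate 18), but Kye never turns on.

No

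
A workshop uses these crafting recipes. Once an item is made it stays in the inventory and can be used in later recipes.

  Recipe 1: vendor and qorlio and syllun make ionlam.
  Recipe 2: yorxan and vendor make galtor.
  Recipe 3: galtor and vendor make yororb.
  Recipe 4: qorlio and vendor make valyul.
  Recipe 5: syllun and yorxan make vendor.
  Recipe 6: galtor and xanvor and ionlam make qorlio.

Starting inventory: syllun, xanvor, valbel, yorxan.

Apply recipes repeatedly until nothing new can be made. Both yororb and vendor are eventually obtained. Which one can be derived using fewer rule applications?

vendor

vendor: syllun and yorxan → vendor (Recipe 5). [1 rule application]
yororb: syllun and yorxan → vendor (Recipe 5). Using Recipe 2, yorxan and vendor make galtor. galtor and vendor → yororb (Recipe 3). [3 rule applications]
vendor needs fewer.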